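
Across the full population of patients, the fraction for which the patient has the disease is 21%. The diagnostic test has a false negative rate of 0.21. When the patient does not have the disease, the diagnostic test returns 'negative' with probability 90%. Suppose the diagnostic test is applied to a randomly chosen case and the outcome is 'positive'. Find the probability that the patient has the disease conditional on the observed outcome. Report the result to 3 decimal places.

Let H be the event that the patient has the disease. P(H) = 0.21, so P(¬H) = 0.79. With E the 'positive' result, P(E|H) = 0.79 and P(E|¬H) = 0.1.
P(E) = 0.79·0.21 + 0.1·0.79 = 0.16590 + 0.079000 = 0.24490.
By Bayes' theorem, P(H|E) = 0.16590 / 0.24490 = 0.677.

P(H | E) ≈ 0.677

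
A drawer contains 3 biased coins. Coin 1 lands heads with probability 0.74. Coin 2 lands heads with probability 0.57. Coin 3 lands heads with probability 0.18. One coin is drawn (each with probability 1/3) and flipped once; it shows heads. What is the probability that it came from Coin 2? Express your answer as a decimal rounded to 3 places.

Tabulate prior·likelihood by source: [1] prior 0.333333, lik 0.74, product 0.2467; [2] prior 0.333333, lik 0.57, product 0.1900; [3] prior 0.333333, lik 0.18, product 0.06000.
Normalizing constant = 0.49667; the posterior for Coin 2 is its product over the sum, 0.1900/0.49667 = 0.383.

Posterior probability ≈ 0.383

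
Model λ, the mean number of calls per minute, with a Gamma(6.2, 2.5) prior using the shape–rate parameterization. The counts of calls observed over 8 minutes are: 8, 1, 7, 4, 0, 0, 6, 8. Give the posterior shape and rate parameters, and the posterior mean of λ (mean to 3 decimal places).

The Poisson likelihood adds the total count to the shape and the number of exposure periods to the rate. Here ∑xᵢ = 34 and n = 8, so shape 6.2→40.2 and rate 2.5→10.5.
E[λ | data] = 40.2/10.5 = 3.829.

Posterior: Gamma(shape=40.2, rate=10.5); mean ≈ 3.829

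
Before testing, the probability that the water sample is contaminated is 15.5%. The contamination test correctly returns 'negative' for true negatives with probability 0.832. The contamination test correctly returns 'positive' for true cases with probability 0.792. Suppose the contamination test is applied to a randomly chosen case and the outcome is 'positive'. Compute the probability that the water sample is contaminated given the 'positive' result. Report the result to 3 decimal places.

Let H be the event that the water sample is contaminated. P(H) = 0.155, so P(¬H) = 0.845. With E the 'positive' result, P(E|H) = 0.792 and P(E|¬H) = 0.168.
P(E) = 0.792·0.155 + 0.168·0.845 = 0.12276 + 0.14196 = 0.26472.
By Bayes' theorem, P(H|E) = 0.12276 / 0.26472 = 0.464.

P(H | E) ≈ 0.464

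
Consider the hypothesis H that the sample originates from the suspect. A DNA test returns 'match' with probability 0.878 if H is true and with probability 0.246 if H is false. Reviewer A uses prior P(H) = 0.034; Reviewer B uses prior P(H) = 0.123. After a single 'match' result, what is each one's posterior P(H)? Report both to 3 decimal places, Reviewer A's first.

The likelihood ratio for a 'match' result is 0.878/0.246 = 3.5691.
Reviewer A: prior odds 0.034/0.966 = 0.035197; posterior odds 0.12562; posterior probability 0.112.
Reviewer B: prior odds 0.123/0.877 = 0.14025; posterior odds 0.50057; posterior probability 0.334.

Reviewer A: 0.112; Reviewer B: 0.334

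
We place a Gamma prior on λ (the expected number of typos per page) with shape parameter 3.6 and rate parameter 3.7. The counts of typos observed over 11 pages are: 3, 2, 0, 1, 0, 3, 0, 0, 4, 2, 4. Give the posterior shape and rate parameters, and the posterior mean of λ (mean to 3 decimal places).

Posterior: Gamma(shape=22.6, rate=14.7); mean ≈ 1.537

Total count ∑xᵢ = 19 over n = 11 pages.
Gamma is conjugate to the Poisson likelihood: posterior is Gamma(shape = 3.6+19 = 22.6, rate = 3.7+11 = 14.7).
Posterior mean = shape/rate = 22.6/14.7 = 1.537.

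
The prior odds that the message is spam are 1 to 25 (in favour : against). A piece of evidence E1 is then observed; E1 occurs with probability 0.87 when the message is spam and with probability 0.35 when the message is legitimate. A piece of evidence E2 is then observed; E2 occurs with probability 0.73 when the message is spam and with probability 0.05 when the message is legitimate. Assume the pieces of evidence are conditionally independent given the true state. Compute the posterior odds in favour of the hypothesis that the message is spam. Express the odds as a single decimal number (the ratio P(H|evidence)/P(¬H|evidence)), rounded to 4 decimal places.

Posterior odds ≈ 1.4517

Prior odds = 1/25 = 0.040000. In log-odds, ln(0.040000) = -3.2189.
Add log likelihood ratios: ln(2.4857) + ln(14.600) = 3.5916.
Posterior log-odds = 0.37271, so posterior odds = exp(0.37271) = 1.4517.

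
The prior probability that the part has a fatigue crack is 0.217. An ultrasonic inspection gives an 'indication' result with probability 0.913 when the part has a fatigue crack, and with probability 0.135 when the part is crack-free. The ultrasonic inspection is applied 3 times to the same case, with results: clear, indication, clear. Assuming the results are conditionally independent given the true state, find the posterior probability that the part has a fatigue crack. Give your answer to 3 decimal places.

Posterior P(H) ≈ 0.019

Let H be the event that the part has a fatigue crack; start with P(H) = 0.217. P('indication'|H) = 0.913, P('indication'|¬H) = 0.135.
Update on result 1 ('clear'): P(H) ← 0.087·0.2170 / (0.087·0.2170 + 0.865·0.7830) = 0.018879/0.69617 = 0.0271.
Update on result 2 ('indication'): P(H) ← 0.913·0.0271 / (0.913·0.0271 + 0.135·0.9729) = 0.024759/0.15610 = 0.1586.
Update on result 3 ('clear'): P(H) ← 0.087·0.1586 / (0.087·0.1586 + 0.865·0.8414) = 0.013799/0.74160 = 0.0186.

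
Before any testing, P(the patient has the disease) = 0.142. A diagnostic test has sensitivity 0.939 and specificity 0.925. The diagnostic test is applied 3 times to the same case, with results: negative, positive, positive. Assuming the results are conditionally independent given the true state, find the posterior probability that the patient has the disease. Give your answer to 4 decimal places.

With H the event that the patient has the disease, the joint likelihood of the observed sequence is P(data|H) = 0.061·0.939·0.939 = 0.053785 and P(data|¬H) = 0.925·0.075·0.075 = 0.0052031.
Bayes: P(H|data) = 0.142·0.053785 / (0.142·0.053785 + 0.858·0.0052031) = 0.0076375/0.012102 = 0.6311.

Posterior P(H) ≈ 0.6311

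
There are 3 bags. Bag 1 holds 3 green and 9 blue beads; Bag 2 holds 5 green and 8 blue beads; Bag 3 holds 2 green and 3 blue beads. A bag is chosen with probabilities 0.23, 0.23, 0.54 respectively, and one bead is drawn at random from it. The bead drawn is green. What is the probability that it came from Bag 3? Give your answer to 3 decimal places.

P(green|Bag 1) = 0.25; P(green|Bag 2) = 0.3846; P(green|Bag 3) = 0.4.
Prior × likelihood for each source: 0.23·0.25=0.05750, 0.23·0.3846=0.08846, 0.54·0.4=0.2160. Summing gives P(green) = 0.36196.
P(Bag 3 | green) = 0.2160 / 0.36196 = 0.597.

Posterior probability ≈ 0.597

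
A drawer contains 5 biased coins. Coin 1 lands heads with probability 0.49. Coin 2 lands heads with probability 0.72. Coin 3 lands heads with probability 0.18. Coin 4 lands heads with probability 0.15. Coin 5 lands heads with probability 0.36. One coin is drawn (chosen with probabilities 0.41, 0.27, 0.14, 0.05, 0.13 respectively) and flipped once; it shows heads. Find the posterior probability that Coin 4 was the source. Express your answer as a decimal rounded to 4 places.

Tabulate prior·likelihood by source: [1] prior 0.41, lik 0.49, product 0.2009; [2] prior 0.27, lik 0.72, product 0.1944; [3] prior 0.14, lik 0.18, product 0.02520; [4] prior 0.05, lik 0.15, product 0.007500; [5] prior 0.13, lik 0.36, product 0.04680.
Normalizing constant = 0.47480; the posterior for Coin 4 is its product over the sum, 0.007500/0.47480 = 0.0158.

Posterior probability ≈ 0.0158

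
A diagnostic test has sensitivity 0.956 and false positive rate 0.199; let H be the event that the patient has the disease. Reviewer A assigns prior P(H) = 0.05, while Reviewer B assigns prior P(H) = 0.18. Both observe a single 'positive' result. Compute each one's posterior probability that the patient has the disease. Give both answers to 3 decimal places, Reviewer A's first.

The likelihood ratio for a 'positive' result is 0.956/0.199 = 4.8040.
Reviewer A: prior odds 0.05/0.95 = 0.052632; posterior odds 0.25284; posterior probability 0.202.
Reviewer B: prior odds 0.18/0.82 = 0.21951; posterior odds 1.0545; posterior probability 0.513.

Reviewer A: 0.202; Reviewer B: 0.513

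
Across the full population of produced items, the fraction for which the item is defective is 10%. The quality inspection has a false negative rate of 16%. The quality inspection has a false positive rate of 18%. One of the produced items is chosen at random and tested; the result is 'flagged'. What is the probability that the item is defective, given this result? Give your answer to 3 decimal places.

P(H | E) ≈ 0.341

Write H for 'the item is defective'. Prior odds H:¬H = 0.1/0.9 = 0.11111. For the 'flagged' outcome, the likelihood ratio is 0.84/0.18 = 4.6667.
Posterior odds = 0.11111 × 4.6667 = 0.51852, so P(H|E) = 0.51852/(1+0.51852) = 0.341.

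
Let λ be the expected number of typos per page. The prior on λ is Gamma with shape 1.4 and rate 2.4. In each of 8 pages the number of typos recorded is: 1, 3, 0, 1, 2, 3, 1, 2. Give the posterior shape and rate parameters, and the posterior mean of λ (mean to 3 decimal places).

Posterior: Gamma(shape=14.4, rate=10.4); mean ≈ 1.385

Total count ∑xᵢ = 13 over n = 8 pages.
Gamma is conjugate to the Poisson likelihood: posterior is Gamma(shape = 1.4+13 = 14.4, rate = 2.4+8 = 10.4).
Posterior mean = shape/rate = 14.4/10.4 = 1.385.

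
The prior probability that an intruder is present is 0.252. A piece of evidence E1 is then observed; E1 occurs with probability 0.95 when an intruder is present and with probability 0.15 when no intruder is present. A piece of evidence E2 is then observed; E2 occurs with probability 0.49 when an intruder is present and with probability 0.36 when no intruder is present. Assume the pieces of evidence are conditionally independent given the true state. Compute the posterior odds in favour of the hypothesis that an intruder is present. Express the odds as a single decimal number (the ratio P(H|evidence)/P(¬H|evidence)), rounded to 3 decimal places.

Prior odds = 0.252/(1−0.252) = 0.33690. In log-odds, ln(0.33690) = -1.0880.
Add log likelihood ratios: ln(6.3333) + ln(1.3611) = 2.1541.
Posterior log-odds = 1.0662, so posterior odds = exp(1.0662) = 2.9042.

Posterior odds ≈ 2.904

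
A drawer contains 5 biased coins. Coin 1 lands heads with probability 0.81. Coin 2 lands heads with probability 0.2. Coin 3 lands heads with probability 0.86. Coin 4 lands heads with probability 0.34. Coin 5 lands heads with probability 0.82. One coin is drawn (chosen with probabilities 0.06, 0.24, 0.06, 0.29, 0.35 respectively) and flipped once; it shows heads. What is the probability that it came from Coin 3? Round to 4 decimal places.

P(heads|C1) = 0.81; P(heads|C2) = 0.2; P(heads|C3) = 0.86; P(heads|C4) = 0.34; P(heads|C5) = 0.82.
Prior × likelihood for each source: 0.06·0.81=0.04860, 0.24·0.2=0.04800, 0.06·0.86=0.05160, 0.29·0.34=0.09860, 0.35·0.82=0.2870. Summing gives P(heads) = 0.53380.
P(Coin 3 | heads) = 0.05160 / 0.53380 = 0.0967.

Posterior probability ≈ 0.0967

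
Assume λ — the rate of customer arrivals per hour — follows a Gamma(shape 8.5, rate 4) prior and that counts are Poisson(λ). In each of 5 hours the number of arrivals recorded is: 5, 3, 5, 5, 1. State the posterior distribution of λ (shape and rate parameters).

Total count ∑xᵢ = 19 over n = 5 hours.
Gamma is conjugate to the Poisson likelihood: posterior is Gamma(shape = 8.5+19 = 27.5, rate = 4+5 = 9).

Posterior: Gamma(shape=27.5, rate=9)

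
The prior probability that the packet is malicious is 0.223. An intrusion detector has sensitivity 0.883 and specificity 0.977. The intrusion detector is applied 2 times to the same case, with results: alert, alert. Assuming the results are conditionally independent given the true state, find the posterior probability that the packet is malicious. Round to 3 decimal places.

Let H be the event that the packet is malicious; start with P(H) = 0.223. P('alert'|H) = 0.883, P('alert'|¬H) = 0.023.
Update on result 1 ('alert'): P(H) ← 0.883·0.2230 / (0.883·0.2230 + 0.023·0.7770) = 0.19691/0.21478 = 0.9168.
Update on result 2 ('alert'): P(H) ← 0.883·0.9168 / (0.883·0.9168 + 0.023·0.0832) = 0.80953/0.81144 = 0.9976.

Posterior P(H) ≈ 0.998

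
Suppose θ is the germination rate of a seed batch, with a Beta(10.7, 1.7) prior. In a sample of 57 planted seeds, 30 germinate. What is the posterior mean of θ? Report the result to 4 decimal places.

Posterior mean ≈ 0.5865

The binomial likelihood is conjugate to the Beta prior: with 30 successes and 27 failures, the posterior is Beta(10.7+30, 1.7+27) = Beta(40.7, 28.7).
E[θ | data] = 40.7/(40.7+28.7) = 0.5865.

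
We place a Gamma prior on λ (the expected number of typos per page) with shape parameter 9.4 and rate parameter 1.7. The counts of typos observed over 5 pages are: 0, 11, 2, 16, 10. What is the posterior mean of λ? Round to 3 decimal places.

Posterior mean ≈ 7.224

The Poisson likelihood adds the total count to the shape and the number of exposure periods to the rate. Here ∑xᵢ = 39 and n = 5, so shape 9.4→48.4 and rate 1.7→6.7.
E[λ | data] = 48.4/6.7 = 7.224.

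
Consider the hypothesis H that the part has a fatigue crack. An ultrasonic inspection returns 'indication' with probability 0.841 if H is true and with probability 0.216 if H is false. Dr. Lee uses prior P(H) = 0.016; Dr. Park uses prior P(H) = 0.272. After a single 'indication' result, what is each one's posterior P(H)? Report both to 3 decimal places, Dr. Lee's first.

P('+'|H) = 0.841, P('+'|¬H) = 0.216.
Dr. Lee: numerator 0.841·0.016 = 0.013456; evidence = 0.013456+0.216·0.984 = 0.22600; posterior = 0.060.
Dr. Park: numerator 0.841·0.272 = 0.22875; evidence = 0.22875+0.216·0.728 = 0.38600; posterior = 0.593.

Dr. Lee: 0.060; Dr. Park: 0.593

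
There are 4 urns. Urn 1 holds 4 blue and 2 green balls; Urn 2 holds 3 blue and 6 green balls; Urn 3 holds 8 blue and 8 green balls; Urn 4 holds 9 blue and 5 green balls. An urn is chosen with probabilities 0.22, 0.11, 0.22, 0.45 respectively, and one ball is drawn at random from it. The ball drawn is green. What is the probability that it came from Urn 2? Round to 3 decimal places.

Posterior probability ≈ 0.176

P(green|Urn 1) = 0.3333; P(green|Urn 2) = 0.6667; P(green|Urn 3) = 0.5; P(green|Urn 4) = 0.3571.
Prior × likelihood for each source: 0.22·0.3333=0.07333, 0.11·0.6667=0.07333, 0.22·0.5=0.1100, 0.45·0.3571=0.1607. Summing gives P(green) = 0.41738.
P(Urn 2 | green) = 0.07333 / 0.41738 = 0.176.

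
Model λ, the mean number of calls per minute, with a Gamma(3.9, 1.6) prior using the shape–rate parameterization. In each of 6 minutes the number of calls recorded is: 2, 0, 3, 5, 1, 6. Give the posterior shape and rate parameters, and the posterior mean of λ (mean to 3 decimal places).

Posterior: Gamma(shape=20.9, rate=7.6); mean ≈ 2.750

The Poisson likelihood adds the total count to the shape and the number of exposure periods to the rate. Here ∑xᵢ = 17 and n = 6, so shape 3.9→20.9 and rate 1.6→7.6.
E[λ | data] = 20.9/7.6 = 2.750.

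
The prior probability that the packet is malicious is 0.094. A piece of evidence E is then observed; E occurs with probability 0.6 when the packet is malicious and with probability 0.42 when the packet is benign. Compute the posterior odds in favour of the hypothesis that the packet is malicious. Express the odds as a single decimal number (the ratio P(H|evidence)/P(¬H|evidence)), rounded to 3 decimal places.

Posterior odds ≈ 0.148

Prior odds = 0.094/(1−0.094) = 0.10375.
Likelihood ratio for E = 0.6/0.42 = 1.4286.
Posterior odds = prior odds × LR = 0.14822.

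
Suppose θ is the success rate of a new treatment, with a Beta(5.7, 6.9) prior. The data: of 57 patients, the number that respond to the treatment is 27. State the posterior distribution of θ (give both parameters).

The binomial likelihood is conjugate to the Beta prior: with 27 successes and 30 failures, the posterior is Beta(5.7+27, 6.9+30) = Beta(32.7, 36.9).

Posterior: Beta(32.7, 36.9)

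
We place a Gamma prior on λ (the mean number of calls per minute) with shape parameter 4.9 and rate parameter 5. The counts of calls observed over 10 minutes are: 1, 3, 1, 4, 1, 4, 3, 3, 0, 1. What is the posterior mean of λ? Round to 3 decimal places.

Posterior mean ≈ 1.727

The Poisson likelihood adds the total count to the shape and the number of exposure periods to the rate. Here ∑xᵢ = 21 and n = 10, so shape 4.9→25.9 and rate 5→15.
E[λ | data] = 25.9/15 = 1.727.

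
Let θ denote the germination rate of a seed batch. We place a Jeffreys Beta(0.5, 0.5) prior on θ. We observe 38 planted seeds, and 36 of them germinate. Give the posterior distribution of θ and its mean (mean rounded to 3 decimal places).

Observing 36 successes and 2 failures updates Beta(0.5, 0.5) by adding the success and failure counts to the two shape parameters: α = 0.5+36 = 36.5, β = 0.5+2 = 2.5.
Posterior mean = α/(α+β) = 36.5/39 = 0.936.

Posterior: Beta(36.5, 2.5); mean ≈ 0.936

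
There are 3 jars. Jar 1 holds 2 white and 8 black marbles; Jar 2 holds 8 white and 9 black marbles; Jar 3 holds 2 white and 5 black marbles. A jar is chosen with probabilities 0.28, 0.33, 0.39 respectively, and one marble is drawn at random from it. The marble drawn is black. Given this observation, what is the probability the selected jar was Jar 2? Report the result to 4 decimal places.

Posterior probability ≈ 0.2580

Tabulate prior·likelihood by source: [1] prior 0.28, lik 0.8, product 0.2240; [2] prior 0.33, lik 0.5294, product 0.1747; [3] prior 0.39, lik 0.7143, product 0.2786.
Normalizing constant = 0.67728; the posterior for Jar 2 is its product over the sum, 0.1747/0.67728 = 0.2580.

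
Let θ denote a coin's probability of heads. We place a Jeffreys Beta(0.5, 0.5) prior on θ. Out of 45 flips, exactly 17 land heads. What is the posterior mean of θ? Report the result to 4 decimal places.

The binomial likelihood is conjugate to the Beta prior: with 17 successes and 28 failures, the posterior is Beta(0.5+17, 0.5+28) = Beta(17.5, 28.5).
E[θ | data] = 17.5/(17.5+28.5) = 0.3804.

Posterior mean ≈ 0.3804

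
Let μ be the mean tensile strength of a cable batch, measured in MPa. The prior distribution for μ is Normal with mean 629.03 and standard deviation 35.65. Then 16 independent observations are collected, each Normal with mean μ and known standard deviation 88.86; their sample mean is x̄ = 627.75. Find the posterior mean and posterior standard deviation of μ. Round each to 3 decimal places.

Prior precision 1/τ₀² = 1/35.65² = 0.00078683; data precision n/σ² = 16/88.86² = 0.00202632.
Posterior precision = 0.00078683 + 0.00202632 = 0.00281315, giving posterior SD = 1/√0.00281315 = 18.854.
Posterior mean = (0.00078683·629.03 + 0.00202632·627.75) / 0.00281315 = 628.108.

Posterior mean ≈ 628.108; posterior SD ≈ 18.854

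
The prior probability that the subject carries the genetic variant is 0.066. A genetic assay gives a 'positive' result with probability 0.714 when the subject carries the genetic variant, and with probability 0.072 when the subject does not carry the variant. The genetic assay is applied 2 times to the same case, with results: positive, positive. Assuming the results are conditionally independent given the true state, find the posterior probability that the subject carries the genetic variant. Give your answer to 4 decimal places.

Let H be the event that the subject carries the genetic variant; start with P(H) = 0.066. P('positive'|H) = 0.714, P('positive'|¬H) = 0.072.
Update on result 1 ('positive'): P(H) ← 0.714·0.0660 / (0.714·0.0660 + 0.072·0.9340) = 0.047124/0.11437 = 0.4120.
Update on result 2 ('positive'): P(H) ← 0.714·0.4120 / (0.714·0.4120 + 0.072·0.5880) = 0.29419/0.33652 = 0.8742.

Posterior P(H) ≈ 0.8742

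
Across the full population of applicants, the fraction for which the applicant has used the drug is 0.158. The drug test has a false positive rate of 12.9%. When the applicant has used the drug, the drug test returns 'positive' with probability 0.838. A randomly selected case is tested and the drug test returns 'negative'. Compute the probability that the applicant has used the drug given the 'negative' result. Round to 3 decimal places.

P(H | E) ≈ 0.034

Write H for 'the applicant has used the drug'. Prior odds H:¬H = 0.158/0.842 = 0.18765. For the 'negative' outcome, the likelihood ratio is 0.162/0.871 = 0.18599.
Posterior odds = 0.18765 × 0.18599 = 0.034901, so P(H|E) = 0.034901/(1+0.034901) = 0.034.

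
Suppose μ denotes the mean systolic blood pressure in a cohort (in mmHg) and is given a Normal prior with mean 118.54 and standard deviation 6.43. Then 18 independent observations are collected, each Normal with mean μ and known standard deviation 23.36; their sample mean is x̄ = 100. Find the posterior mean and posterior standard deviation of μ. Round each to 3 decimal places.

Posterior mean ≈ 107.843; posterior SD ≈ 4.182

Prior precision 1/τ₀² = 1/6.43² = 0.0241868; data precision n/σ² = 18/23.36² = 0.0329858.
Posterior precision = 0.0241868 + 0.0329858 = 0.0571726, giving posterior SD = 1/√0.0571726 = 4.182.
Posterior mean = (0.0241868·118.54 + 0.0329858·100) / 0.0571726 = 107.843.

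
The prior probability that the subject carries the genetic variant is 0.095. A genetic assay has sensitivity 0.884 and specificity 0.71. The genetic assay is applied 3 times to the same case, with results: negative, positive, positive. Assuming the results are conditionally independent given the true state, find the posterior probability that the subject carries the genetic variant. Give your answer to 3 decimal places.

Let H be the event that the subject carries the genetic variant; start with P(H) = 0.095. P('positive'|H) = 0.884, P('positive'|¬H) = 0.29.
Update on result 1 ('negative'): P(H) ← 0.116·0.0950 / (0.116·0.0950 + 0.71·0.9050) = 0.011020/0.65357 = 0.0169.
Update on result 2 ('positive'): P(H) ← 0.884·0.0169 / (0.884·0.0169 + 0.29·0.9831) = 0.014905/0.30002 = 0.0497.
Update on result 3 ('positive'): P(H) ← 0.884·0.0497 / (0.884·0.0497 + 0.29·0.9503) = 0.043919/0.31951 = 0.1375.

Posterior P(H) ≈ 0.137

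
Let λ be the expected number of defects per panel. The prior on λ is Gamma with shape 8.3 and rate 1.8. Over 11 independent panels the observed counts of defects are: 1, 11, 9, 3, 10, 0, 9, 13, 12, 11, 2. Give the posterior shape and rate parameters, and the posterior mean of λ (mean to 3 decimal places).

The Poisson likelihood adds the total count to the shape and the number of exposure periods to the rate. Here ∑xᵢ = 81 and n = 11, so shape 8.3→89.3 and rate 1.8→12.8.
E[λ | data] = 89.3/12.8 = 6.977.

Posterior: Gamma(shape=89.3, rate=12.8); mean ≈ 6.977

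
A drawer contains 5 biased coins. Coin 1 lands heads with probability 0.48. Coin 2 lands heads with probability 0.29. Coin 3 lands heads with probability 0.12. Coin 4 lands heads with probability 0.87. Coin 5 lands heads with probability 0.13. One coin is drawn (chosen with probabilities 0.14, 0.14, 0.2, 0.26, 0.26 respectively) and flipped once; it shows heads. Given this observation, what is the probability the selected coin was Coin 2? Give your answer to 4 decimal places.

P(heads|C1) = 0.48; P(heads|C2) = 0.29; P(heads|C3) = 0.12; P(heads|C4) = 0.87; P(heads|C5) = 0.13.
Prior × likelihood for each source: 0.14·0.48=0.06720, 0.14·0.29=0.04060, 0.2·0.12=0.02400, 0.26·0.87=0.2262, 0.26·0.13=0.03380. Summing gives P(heads) = 0.39180.
P(Coin 2 | heads) = 0.04060 / 0.39180 = 0.1036.

Posterior probability ≈ 0.1036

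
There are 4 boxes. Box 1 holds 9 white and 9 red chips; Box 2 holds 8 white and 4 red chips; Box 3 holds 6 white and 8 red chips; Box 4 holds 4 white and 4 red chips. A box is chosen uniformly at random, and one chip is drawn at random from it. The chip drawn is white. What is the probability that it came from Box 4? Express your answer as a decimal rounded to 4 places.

Posterior probability ≈ 0.2386

Tabulate prior·likelihood by source: [1] prior 0.25, lik 0.5, product 0.1250; [2] prior 0.25, lik 0.6667, product 0.1667; [3] prior 0.25, lik 0.4286, product 0.1071; [4] prior 0.25, lik 0.5, product 0.1250.
Normalizing constant = 0.52381; the posterior for Box 4 is its product over the sum, 0.1250/0.52381 = 0.2386.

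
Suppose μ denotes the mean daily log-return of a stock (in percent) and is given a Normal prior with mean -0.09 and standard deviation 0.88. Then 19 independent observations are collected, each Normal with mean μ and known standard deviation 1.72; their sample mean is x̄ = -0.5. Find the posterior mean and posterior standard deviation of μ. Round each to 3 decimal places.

Posterior mean ≈ -0.431; posterior SD ≈ 0.360

With known σ, the Normal prior is conjugate. Weight on the data is w = (n/σ²)/(n/σ² + 1/τ₀²) = 6.42239/(6.42239+1.29132) = 0.83259.
Posterior mean = w·x̄ + (1−w)·μ₀ = 0.83259·-0.5 + 0.16741·-0.09 = -0.431. Posterior variance = 1/(6.42239+1.29132) = 0.129639, so SD = 0.360.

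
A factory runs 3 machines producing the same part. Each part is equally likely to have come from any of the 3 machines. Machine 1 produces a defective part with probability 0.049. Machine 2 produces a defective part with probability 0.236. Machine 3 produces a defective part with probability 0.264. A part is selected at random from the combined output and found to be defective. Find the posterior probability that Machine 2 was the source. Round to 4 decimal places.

Tabulate prior·likelihood by source: [1] prior 0.333333, lik 0.049, product 0.01633; [2] prior 0.333333, lik 0.236, product 0.07867; [3] prior 0.333333, lik 0.264, product 0.08800.
Normalizing constant = 0.18300; the posterior for Machine 2 is its product over the sum, 0.07867/0.18300 = 0.4299.

Posterior probability ≈ 0.4299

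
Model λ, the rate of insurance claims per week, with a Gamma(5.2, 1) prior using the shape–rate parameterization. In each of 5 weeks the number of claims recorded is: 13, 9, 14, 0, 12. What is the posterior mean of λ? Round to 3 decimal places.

Posterior mean ≈ 8.867

Total count ∑xᵢ = 48 over n = 5 weeks.
Gamma is conjugate to the Poisson likelihood: posterior is Gamma(shape = 5.2+48 = 53.2, rate = 1+5 = 6).
Posterior mean = shape/rate = 53.2/6 = 8.867.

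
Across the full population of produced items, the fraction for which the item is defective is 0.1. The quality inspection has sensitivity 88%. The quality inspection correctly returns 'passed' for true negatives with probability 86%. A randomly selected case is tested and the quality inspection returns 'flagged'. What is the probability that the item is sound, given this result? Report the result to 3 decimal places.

Let H be the event that the item is defective. P(H) = 0.1, so P(¬H) = 0.9. With E the 'flagged' result, P(E|H) = 0.88 and P(E|¬H) = 0.14.
P(E) = 0.88·0.1 + 0.14·0.9 = 0.088000 + 0.12600 = 0.21400.
By Bayes' theorem, P(H|E) = 0.088000 / 0.21400 = 0.411. Hence P(¬H|E) = 1 − 0.411 = 0.589.

P(¬H | E) ≈ 0.589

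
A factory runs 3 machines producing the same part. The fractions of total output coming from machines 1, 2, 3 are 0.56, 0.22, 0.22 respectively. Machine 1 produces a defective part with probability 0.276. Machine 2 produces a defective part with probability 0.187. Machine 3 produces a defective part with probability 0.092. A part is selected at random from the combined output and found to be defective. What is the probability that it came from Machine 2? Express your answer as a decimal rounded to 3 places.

Tabulate prior·likelihood by source: [1] prior 0.56, lik 0.276, product 0.1546; [2] prior 0.22, lik 0.187, product 0.04114; [3] prior 0.22, lik 0.092, product 0.02024.
Normalizing constant = 0.21594; the posterior for Machine 2 is its product over the sum, 0.04114/0.21594 = 0.191.

Posterior probability ≈ 0.191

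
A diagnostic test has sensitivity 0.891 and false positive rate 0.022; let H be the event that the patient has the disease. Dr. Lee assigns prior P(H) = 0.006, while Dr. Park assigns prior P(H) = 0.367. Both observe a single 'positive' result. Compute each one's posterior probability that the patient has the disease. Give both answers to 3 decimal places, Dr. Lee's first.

Dr. Lee: 0.196; Dr. Park: 0.959

P('+'|H) = 0.891, P('+'|¬H) = 0.022.
Dr. Lee: numerator 0.891·0.006 = 0.0053460; evidence = 0.0053460+0.022·0.994 = 0.027214; posterior = 0.196.
Dr. Park: numerator 0.891·0.367 = 0.32700; evidence = 0.32700+0.022·0.633 = 0.34092; posterior = 0.959.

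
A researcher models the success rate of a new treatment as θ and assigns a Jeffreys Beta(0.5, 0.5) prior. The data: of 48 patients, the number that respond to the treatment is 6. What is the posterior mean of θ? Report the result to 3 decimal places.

Observing 6 successes and 42 failures updates Beta(0.5, 0.5) by adding the success and failure counts to the two shape parameters: α = 0.5+6 = 6.5, β = 0.5+42 = 42.5.
E[θ | data] = 6.5/(6.5+42.5) = 0.133.

Posterior mean ≈ 0.133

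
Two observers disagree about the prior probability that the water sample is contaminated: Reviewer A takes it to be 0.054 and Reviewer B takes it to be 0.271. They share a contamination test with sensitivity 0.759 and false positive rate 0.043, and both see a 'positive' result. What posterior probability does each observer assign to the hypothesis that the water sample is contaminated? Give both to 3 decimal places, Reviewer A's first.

The likelihood ratio for a 'positive' result is 0.759/0.043 = 17.651.
Reviewer A: prior odds 0.054/0.946 = 0.057082; posterior odds 1.0076; posterior probability 0.502.
Reviewer B: prior odds 0.271/0.729 = 0.37174; posterior odds 6.5617; posterior probability 0.868.

Reviewer A: 0.502; Reviewer B: 0.868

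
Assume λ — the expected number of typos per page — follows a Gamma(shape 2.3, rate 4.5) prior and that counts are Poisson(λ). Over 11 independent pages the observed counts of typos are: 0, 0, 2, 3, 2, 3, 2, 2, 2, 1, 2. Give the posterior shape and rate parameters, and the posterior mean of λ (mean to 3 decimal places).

Posterior: Gamma(shape=21.3, rate=15.5); mean ≈ 1.374

Total count ∑xᵢ = 19 over n = 11 pages.
Gamma is conjugate to the Poisson likelihood: posterior is Gamma(shape = 2.3+19 = 21.3, rate = 4.5+11 = 15.5).
Posterior mean = shape/rate = 21.3/15.5 = 1.374.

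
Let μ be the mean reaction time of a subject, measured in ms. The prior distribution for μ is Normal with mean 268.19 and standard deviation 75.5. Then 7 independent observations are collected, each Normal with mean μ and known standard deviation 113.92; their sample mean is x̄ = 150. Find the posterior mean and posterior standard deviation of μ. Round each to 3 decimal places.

With known σ, the Normal prior is conjugate. Weight on the data is w = (n/σ²)/(n/σ² + 1/τ₀²) = 0.00053938/(0.00053938+0.00017543) = 0.75458.
Posterior mean = w·x̄ + (1−w)·μ₀ = 0.75458·150 + 0.24542·268.19 = 179.006. Posterior variance = 1/(0.00053938+0.00017543) = 1398.96, so SD = 37.403.

Posterior mean ≈ 179.006; posterior SD ≈ 37.403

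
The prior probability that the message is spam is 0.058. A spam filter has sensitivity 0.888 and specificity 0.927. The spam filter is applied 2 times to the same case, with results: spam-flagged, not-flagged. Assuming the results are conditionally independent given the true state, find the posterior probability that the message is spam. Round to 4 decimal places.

Posterior P(H) ≈ 0.0830

Let H be the event that the message is spam; start with P(H) = 0.058. P('spam-flagged'|H) = 0.888, P('spam-flagged'|¬H) = 0.073.
Update on result 1 ('spam-flagged'): P(H) ← 0.888·0.0580 / (0.888·0.0580 + 0.073·0.9420) = 0.051504/0.12027 = 0.4282.
Update on result 2 ('not-flagged'): P(H) ← 0.112·0.4282 / (0.112·0.4282 + 0.927·0.5718) = 0.047962/0.57799 = 0.0830.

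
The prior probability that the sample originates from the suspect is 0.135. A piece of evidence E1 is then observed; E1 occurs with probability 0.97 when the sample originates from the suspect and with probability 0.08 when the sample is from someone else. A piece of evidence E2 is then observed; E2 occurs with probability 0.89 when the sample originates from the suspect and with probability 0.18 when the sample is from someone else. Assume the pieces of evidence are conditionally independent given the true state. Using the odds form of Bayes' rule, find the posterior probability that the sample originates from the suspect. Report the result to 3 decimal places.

Prior odds = 0.135/(1−0.135) = 0.15607. In log-odds, ln(0.15607) = -1.8575.
Add log likelihood ratios: ln(12.125) + ln(4.9444) = 4.0935.
Posterior log-odds = 2.2361, so posterior odds = exp(2.2361) = 9.3566. Converting, P(H|E) = 9.3566/10.357 = 0.903.

Posterior probability ≈ 0.903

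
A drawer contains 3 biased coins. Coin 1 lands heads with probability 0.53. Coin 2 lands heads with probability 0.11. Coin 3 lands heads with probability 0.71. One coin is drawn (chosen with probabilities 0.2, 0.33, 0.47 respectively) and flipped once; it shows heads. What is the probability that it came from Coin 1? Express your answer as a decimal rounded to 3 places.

P(heads|C1) = 0.53; P(heads|C2) = 0.11; P(heads|C3) = 0.71.
Prior × likelihood for each source: 0.2·0.53=0.1060, 0.33·0.11=0.03630, 0.47·0.71=0.3337. Summing gives P(heads) = 0.47600.
P(Coin 1 | heads) = 0.1060 / 0.47600 = 0.223.

Posterior probability ≈ 0.223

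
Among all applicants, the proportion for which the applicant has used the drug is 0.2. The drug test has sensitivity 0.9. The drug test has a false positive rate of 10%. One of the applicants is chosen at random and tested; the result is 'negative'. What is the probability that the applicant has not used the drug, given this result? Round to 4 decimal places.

Write H for 'the applicant has used the drug'. Prior odds H:¬H = 0.2/0.8 = 0.25000. For the 'negative' outcome, the likelihood ratio is 0.1/0.9 = 0.11111.
Posterior odds = 0.25000 × 0.11111 = 0.027778, so P(H|E) = 0.027778/(1+0.027778) = 0.0270. Then P(¬H|E) = 1 − 0.0270 = 0.9730.

P(¬H | E) ≈ 0.9730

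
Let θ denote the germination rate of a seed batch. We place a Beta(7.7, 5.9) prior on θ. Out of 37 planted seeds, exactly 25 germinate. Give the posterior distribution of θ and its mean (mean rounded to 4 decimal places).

Posterior: Beta(32.7, 17.9); mean ≈ 0.6462

Observing 25 successes and 12 failures updates Beta(7.7, 5.9) by adding the success and failure counts to the two shape parameters: α = 7.7+25 = 32.7, β = 5.9+12 = 17.9.
E[θ | data] = 32.7/(32.7+17.9) = 0.6462.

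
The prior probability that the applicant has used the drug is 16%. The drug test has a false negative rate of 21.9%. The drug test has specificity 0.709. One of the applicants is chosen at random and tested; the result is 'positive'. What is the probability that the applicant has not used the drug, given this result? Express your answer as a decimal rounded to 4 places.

P(¬H | E) ≈ 0.6617

Let H be the event that the applicant has used the drug. P(H) = 0.16, so P(¬H) = 0.84. With E the 'positive' result, P(E|H) = 0.781 and P(E|¬H) = 0.291.
P(E) = 0.781·0.16 + 0.291·0.84 = 0.12496 + 0.24444 = 0.36940.
By Bayes' theorem, P(H|E) = 0.12496 / 0.36940 = 0.3383. Hence P(¬H|E) = 1 − 0.3383 = 0.6617.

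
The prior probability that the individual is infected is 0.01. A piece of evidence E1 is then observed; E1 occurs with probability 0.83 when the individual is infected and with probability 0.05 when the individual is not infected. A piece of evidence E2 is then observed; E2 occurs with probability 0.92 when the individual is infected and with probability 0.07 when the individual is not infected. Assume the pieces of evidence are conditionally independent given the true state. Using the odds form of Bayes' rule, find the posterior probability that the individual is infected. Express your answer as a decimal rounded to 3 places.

Prior odds = 0.01/(1−0.01) = 0.010101.
Likelihood ratio for E1 = 0.83/0.05 = 16.600.
Likelihood ratio for E2 = 0.92/0.07 = 13.143.
Posterior odds = prior odds × LR₁ × LR₂ = 2.2038.
Posterior probability = odds/(1+odds) = 2.2038/3.2038 = 0.688.

Posterior probability ≈ 0.688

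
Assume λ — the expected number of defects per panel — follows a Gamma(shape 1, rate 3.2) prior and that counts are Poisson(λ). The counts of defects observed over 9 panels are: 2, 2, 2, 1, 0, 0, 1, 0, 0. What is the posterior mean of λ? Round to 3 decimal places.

Posterior mean ≈ 0.738

The Poisson likelihood adds the total count to the shape and the number of exposure periods to the rate. Here ∑xᵢ = 8 and n = 9, so shape 1→9 and rate 3.2→12.2.
E[λ | data] = 9/12.2 = 0.738.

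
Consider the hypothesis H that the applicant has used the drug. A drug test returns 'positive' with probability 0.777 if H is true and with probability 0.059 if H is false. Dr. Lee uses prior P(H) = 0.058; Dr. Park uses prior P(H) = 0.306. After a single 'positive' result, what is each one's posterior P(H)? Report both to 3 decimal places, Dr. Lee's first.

P('+'|H) = 0.777, P('+'|¬H) = 0.059.
Dr. Lee: numerator 0.777·0.058 = 0.045066; evidence = 0.045066+0.059·0.942 = 0.10064; posterior = 0.448.
Dr. Park: numerator 0.777·0.306 = 0.23776; evidence = 0.23776+0.059·0.694 = 0.27871; posterior = 0.853.

Dr. Lee: 0.448; Dr. Park: 0.853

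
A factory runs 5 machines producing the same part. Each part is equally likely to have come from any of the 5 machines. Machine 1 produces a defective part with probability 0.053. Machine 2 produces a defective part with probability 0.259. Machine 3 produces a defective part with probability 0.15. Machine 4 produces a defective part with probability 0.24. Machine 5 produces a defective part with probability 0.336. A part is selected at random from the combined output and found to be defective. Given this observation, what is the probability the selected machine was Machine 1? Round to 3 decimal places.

Posterior probability ≈ 0.051

Tabulate prior·likelihood by source: [1] prior 0.2, lik 0.053, product 0.01060; [2] prior 0.2, lik 0.259, product 0.05180; [3] prior 0.2, lik 0.15, product 0.03000; [4] prior 0.2, lik 0.24, product 0.04800; [5] prior 0.2, lik 0.336, product 0.06720.
Normalizing constant = 0.20760; the posterior for Machine 1 is its product over the sum, 0.01060/0.20760 = 0.051.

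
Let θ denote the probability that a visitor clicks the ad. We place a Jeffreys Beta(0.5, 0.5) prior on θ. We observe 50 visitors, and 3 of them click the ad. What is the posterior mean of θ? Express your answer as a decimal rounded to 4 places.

Posterior mean ≈ 0.0686

Observing 3 successes and 47 failures updates Beta(0.5, 0.5) by adding the success and failure counts to the two shape parameters: α = 0.5+3 = 3.5, β = 0.5+47 = 47.5.
Posterior mean = α/(α+β) = 3.5/51 = 0.0686.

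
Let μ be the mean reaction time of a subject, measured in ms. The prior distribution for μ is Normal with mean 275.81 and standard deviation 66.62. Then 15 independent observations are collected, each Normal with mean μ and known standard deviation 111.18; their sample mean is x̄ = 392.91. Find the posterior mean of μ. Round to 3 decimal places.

Prior precision 1/τ₀² = 1/66.62² = 0.00022532; data precision n/σ² = 15/111.18² = 0.00121349.
Posterior precision = 0.00022532 + 0.00121349 = 0.00143881.
Posterior mean = (0.00022532·275.81 + 0.00121349·392.91) / 0.00143881 = 374.572.

Posterior mean ≈ 374.572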